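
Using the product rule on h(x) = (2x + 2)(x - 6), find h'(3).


Let u(x) = 2x + 2 and v(x) = x - 6
u'(x) = 2
v'(x) = 1
Product rule: h'(x) = u'(x)*v(x) + u(x)*v'(x)
= 2 * (x - 6) + (2x + 2) * 1
At x = 3:
u(3) = 2 * 3 + 2 = 8
v(3) = 1 * 3 - 6 = -3
h'(3) = 2 * (-3) + 8 * 1
= -6 + 8
= 2

2


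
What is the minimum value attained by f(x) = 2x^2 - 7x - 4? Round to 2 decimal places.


For a quadratic f(x) = ax^2 + bx + c with a > 0, the minimum is at the vertex.
Vertex x-coordinate: x = -b/(2a)
x = -(-7) / (2 * 2)
x = 7/4
Substitute back to find the minimum value:
f(7/4) = 2 * (7/4)^2 - 7 * (7/4) - 4
= 49/8 - 49/4 - 4
= -81/8 ≈ -10.13

-10.13


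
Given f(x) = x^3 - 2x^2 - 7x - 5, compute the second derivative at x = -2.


First derivative:
f'(x) = 3x^2 - 4x - 7
Second derivative:
f''(x) = 6x - 4
Substitute x = -2:
f''(-2) = 6 * (-2) - 4
= -12 - 4
= -16

-16


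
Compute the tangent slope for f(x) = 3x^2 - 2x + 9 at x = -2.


The slope of the tangent line equals f'(x) at the point.
f(x) = 3x^2 - 2x + 9
f'(x) = 6x - 2
At x = -2:
f'(-2) = 6 * (-2) - 2
= -12 - 2
= -14

-14


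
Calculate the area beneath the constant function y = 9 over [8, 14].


The area under a constant function y = 9 is a rectangle.
Width = 14 - 8 = 6
Height = 9
Area = width * height
= 6 * 9
= 54

54


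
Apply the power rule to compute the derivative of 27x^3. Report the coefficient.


We apply the power rule: d/dx [ax^n] = a*n * x^(n-1)
d/dx [27x^3]
= 27 * 3 * x^(3-1)
= 81x^2
The coefficient is 81

81


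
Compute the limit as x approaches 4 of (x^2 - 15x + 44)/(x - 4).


Direct substitution gives 0/0, so we factor the numerator.
Factor: (x^2 - 15x + 44) = (x - 4)(x - 11)
Cancel the common factor (x - 4):
(x^2 - 15x + 44)/(x - 4) = (x - 11)
Now substitute x = 4:
= (4) - (11) = -7

-7


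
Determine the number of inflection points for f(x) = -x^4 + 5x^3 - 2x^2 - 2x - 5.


Inflection points occur where f''(x) = 0 and concavity changes.
f(x) = -x^4 + 5x^3 - 2x^2 - 2x - 5
f'(x) = -4x^3 + 15x^2 - 4x - 2
f''(x) = -12x^2 + 30x - 4
This is a quadratic in x. Use the discriminant to count real roots.
Discriminant = (30)^2 - 4 * (-12) * (-4)
= 900 - 192
= 708
Since discriminant > 0, f''(x) = 0 has 2 distinct real solutions.
A quadratic with two distinct real roots changes sign at each root, so concavity changes at both.
Number of inflection points: 2

2


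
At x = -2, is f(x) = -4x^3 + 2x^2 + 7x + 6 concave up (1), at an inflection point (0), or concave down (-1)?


Concavity is determined by the sign of f''(x).
f(x) = -4x^3 + 2x^2 + 7x + 6
f'(x) = -12x^2 + 4x + 7
f''(x) = -24x + 4
f''(-2) = -24 * (-2) + 4
= 48 + 4
= 52
Since f''(-2) > 0, the function is concave up (1)

1


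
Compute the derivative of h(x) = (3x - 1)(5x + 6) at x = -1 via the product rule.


Let u(x) = 3x - 1 and v(x) = 5x + 6
u'(x) = 3
v'(x) = 5
Product rule: h'(x) = u'(x)*v(x) + u(x)*v'(x)
= 3 * (5x + 6) + (3x - 1) * 5
At x = -1:
u(-1) = 3 * (-1) - 1 = -4
v(-1) = 5 * (-1) + 6 = 1
h'(-1) = 3 * 1 + (-4) * 5
= 3 - 20
= -17

-17


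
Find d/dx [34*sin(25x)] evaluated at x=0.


Apply the chain rule to differentiate 34*sin(25x):
d/dx [34*sin(25x)]
= 34 * cos(25x) * d/dx(25x)
= 34 * 25 * cos(25x)
= 850 * cos(25x)
Evaluate at x = 0:
= 850 * cos(0)
= 850 * 1
= 850

850


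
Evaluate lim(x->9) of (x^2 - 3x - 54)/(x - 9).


Direct substitution gives 0/0, so we factor the numerator.
Factor: (x^2 - 3x - 54) = (x - 9)(x + 6)
Cancel the common factor (x - 9):
(x^2 - 3x - 54)/(x - 9) = (x + 6)
Now substitute x = 9:
= (9) - (-6) = 15

15


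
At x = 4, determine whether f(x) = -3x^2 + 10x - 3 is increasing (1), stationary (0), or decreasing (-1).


Compute f'(x) to determine behavior:
f'(x) = -6x + 10
f'(4) = -6 * 4 + 10
= -24 + 10
= -14
Since f'(4) < 0, the function is decreasing (-1)

-1


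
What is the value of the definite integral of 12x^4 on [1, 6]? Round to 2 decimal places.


Find the antiderivative of 12x^4:
F(x) = 12/5 * x^5
Apply the Fundamental Theorem of Calculus:
F(6) - F(1)
= 12/5 * 6^5 - 12/5 * 1^5
= 12/5 * (7776 - 1)
= 12/5 * 7775
= 18660 = 18660.00

18660.00


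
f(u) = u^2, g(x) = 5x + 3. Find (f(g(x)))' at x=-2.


Using the chain rule: (f(g(x)))' = f'(g(x)) * g'(x)
First, find g(-2):
g(-2) = 5 * (-2) + 3 = -7
Next, f'(u) = 2u
And g'(x) = 5
So f'(g(-2)) * g'(-2)
= 2 * (-7) * 5
= -70

-70


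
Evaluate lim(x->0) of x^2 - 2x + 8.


Since polynomials are continuous, we use direct substitution.
lim(x->0) of x^2 - 2x + 8
= 1 * 0^2 - 2 * 0 + 8
= 0 + 0 + 8
= 8

8


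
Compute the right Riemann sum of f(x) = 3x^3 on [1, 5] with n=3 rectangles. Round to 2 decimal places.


Right Riemann sum uses right endpoints of each subinterval.
Interval: [1, 5], n = 3
dx = (5 - 1) / 3 = 4/3
Right endpoints: [7/3, 11/3, 5]
f values: [343/9, 1331/9, 375]
Sum = dx * (sum of f values)
= 4/3 * 561
= 748 = 748.00

748.00


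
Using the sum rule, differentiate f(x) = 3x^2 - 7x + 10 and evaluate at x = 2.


Differentiate term by term using power and sum rules:
f(x) = 3x^2 - 7x + 10
f'(x) = 6x - 7
Substitute x = 2:
f'(2) = 6 * 2 - 7
= 12 - 7
= 5

5


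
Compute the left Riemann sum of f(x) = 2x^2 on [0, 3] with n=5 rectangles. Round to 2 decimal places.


Left Riemann sum uses left endpoints of each subinterval.
Interval: [0, 3], n = 5
dx = (3 - 0) / 5 = 3/5
Left endpoints: [0, 3/5, 6/5, 9/5, 12/5]
f values: [0, 18/25, 72/25, 162/25, 288/25]
Sum = dx * (sum of f values)
= 3/5 * 108/5
= 324/25 = 12.96

12.96


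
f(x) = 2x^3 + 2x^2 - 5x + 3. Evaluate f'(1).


Differentiate f(x) = 2x^3 + 2x^2 - 5x + 3 term by term:
f'(x) = 6x^2 + 4x - 5
Substitute x = 1:
f'(1) = 6 * 1^2 + 4 * 1 - 5
= 6 + 4 - 5
= 5

5


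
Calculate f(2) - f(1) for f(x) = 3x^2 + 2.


Net change = f(b) - f(a)
f(x) = 3x^2 + 2
Compute f(2):
f(2) = 3 * 2^2 + 0 * 2 + 2
= 12 + 0 + 2
= 14
Compute f(1):
f(1) = 3 * 1^2 + 0 * 1 + 2
= 3 + 0 + 2
= 5
Net change = 14 - 5 = 9

9


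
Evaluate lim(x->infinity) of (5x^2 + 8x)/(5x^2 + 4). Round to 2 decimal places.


For limits at infinity with equal-degree polynomials,
we compare leading coefficients.
Numerator leading term: 5x^2
Denominator leading term: 5x^2
Divide both by x^2:
lim = (5 + 8/x) / (5 + 4/x^2)
As x -> infinity, the 1/x and 1/x^2 terms vanish:
= 5/5 = 1 = 1.00

1.00


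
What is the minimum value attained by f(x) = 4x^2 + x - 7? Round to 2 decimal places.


For a quadratic f(x) = ax^2 + bx + c with a > 0, the minimum is at the vertex.
Vertex x-coordinate: x = -b/(2a)
x = -(1) / (2 * 4)
x = -1/8
Substitute back to find the minimum value:
f(-1/8) = 4 * (-1/8)^2 + 1 * (-1/8) - 7
= 1/16 - 1/8 - 7
= -113/16 ≈ -7.06

-7.06


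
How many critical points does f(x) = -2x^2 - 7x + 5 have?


Find where f'(x) = 0:
f'(x) = -4x - 7
Set f'(x) = 0:
-4x - 7 = 0
x = 7 / (-4) = -7/4
This is a linear equation in x, so there is exactly one solution.
Number of critical points: 1

1


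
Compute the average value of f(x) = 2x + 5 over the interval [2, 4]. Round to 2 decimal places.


Average value = 1/(b-a) * integral from a to b of f(x) dx
First compute the integral of 2x + 5:
F(x) = x^2 + 5x
F(4) = 1 * 16 + 5 * 4 = 36
F(2) = 1 * 4 + 5 * 2 = 14
Integral = 36 - 14 = 22
Average = 22 / (4 - 2) = 22 / 2
= 11 = 11.00

11.00


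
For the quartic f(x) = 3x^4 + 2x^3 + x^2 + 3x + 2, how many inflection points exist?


Inflection points occur where f''(x) = 0 and concavity changes.
f(x) = 3x^4 + 2x^3 + x^2 + 3x + 2
f'(x) = 12x^3 + 6x^2 + 2x + 3
f''(x) = 36x^2 + 12x + 2
This is a quadratic in x. Use the discriminant to count real roots.
Discriminant = (12)^2 - 4 * 36 * 2
= 144 - 288
= -144
Since discriminant < 0, f''(x) = 0 has no real solutions.
Number of inflection points: 0

0


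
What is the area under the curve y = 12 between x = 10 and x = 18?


The area under a constant function y = 12 is a rectangle.
Width = 18 - 10 = 8
Height = 12
Area = width * height
= 8 * 12
= 96

96


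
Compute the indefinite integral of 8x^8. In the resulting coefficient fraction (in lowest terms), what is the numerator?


Apply the power rule for integration:
integral of ax^n dx = a/(n+1) * x^(n+1) + C
integral of 8x^8 dx
= 8/9 * x^9 + C
The coefficient in lowest terms is 8/9, and its numerator is 8

8


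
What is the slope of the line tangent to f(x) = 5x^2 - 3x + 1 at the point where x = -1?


The slope of the tangent line equals f'(x) at the point.
f(x) = 5x^2 - 3x + 1
f'(x) = 10x - 3
At x = -1:
f'(-1) = 10 * (-1) - 3
= -10 - 3
= -13

-13


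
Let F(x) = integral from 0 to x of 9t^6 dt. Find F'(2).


By the Fundamental Theorem of Calculus (Part 1):
If F(x) = integral from 0 to x of f(t) dt, then F'(x) = f(x)
Here f(t) = 9t^6
So F'(x) = 9x^6
Evaluate at x = 2:
F'(2) = 9 * 2^6
= 9 * 64
= 576

576


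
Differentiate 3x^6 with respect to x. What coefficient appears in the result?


We apply the power rule: d/dx [ax^n] = a*n * x^(n-1)
d/dx [3x^6]
= 3 * 6 * x^(6-1)
= 18x^5
The coefficient is 18

18


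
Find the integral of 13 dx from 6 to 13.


The integral of a constant k over [a, b] equals k * (b - a).
integral from 6 to 13 of 13 dx
= 13 * (13 - 6)
= 13 * 7
= 91

91


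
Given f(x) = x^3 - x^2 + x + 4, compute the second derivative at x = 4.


First derivative:
f'(x) = 3x^2 - 2x + 1
Second derivative:
f''(x) = 6x - 2
Substitute x = 4:
f''(4) = 6 * 4 - 2
= 24 - 2
= 22

22


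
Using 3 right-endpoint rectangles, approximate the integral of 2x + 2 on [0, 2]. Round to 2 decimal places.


Right Riemann sum uses right endpoints of each subinterval.
Interval: [0, 2], n = 3
dx = (2 - 0) / 3 = 2/3
Right endpoints: [2/3, 4/3, 2]
f values: [10/3, 14/3, 6]
Sum = dx * (sum of f values)
= 2/3 * 14
= 28/3 ≈ 9.33

9.33


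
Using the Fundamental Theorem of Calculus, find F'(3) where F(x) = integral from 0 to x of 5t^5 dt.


By the Fundamental Theorem of Calculus (Part 1):
If F(x) = integral from 0 to x of f(t) dt, then F'(x) = f(x)
Here f(t) = 5t^5
So F'(x) = 5x^5
Evaluate at x = 3:
F'(3) = 5 * 3^5
= 5 * 243
= 1215

1215


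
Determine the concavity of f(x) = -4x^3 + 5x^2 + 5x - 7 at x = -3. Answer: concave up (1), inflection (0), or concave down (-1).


Concavity is determined by the sign of f''(x).
f(x) = -4x^3 + 5x^2 + 5x - 7
f'(x) = -12x^2 + 10x + 5
f''(x) = -24x + 10
f''(-3) = -24 * (-3) + 10
= 72 + 10
= 82
Since f''(-3) > 0, the function is concave up (1)

1


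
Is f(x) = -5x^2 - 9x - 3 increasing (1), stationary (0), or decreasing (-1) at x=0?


Compute f'(x) to determine behavior:
f'(x) = -10x - 9
f'(0) = -10 * 0 - 9
= 0 - 9
= -9
Since f'(0) < 0, the function is decreasing (-1)

-1


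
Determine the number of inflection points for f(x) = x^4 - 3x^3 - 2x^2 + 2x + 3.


Inflection points occur where f''(x) = 0 and concavity changes.
f(x) = x^4 - 3x^3 - 2x^2 + 2x + 3
f'(x) = 4x^3 - 9x^2 - 4x + 2
f''(x) = 12x^2 - 18x - 4
This is a quadratic in x. Use the discriminant to count real roots.
Discriminant = (-18)^2 - 4 * 12 * (-4)
= 324 - (-192)
= 516
Since discriminant > 0, f''(x) = 0 has 2 distinct real solutions.
A quadratic with two distinct real roots changes sign at each root, so concavity changes at both.
Number of inflection points: 2

2


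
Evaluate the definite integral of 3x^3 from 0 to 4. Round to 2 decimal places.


Find the antiderivative of 3x^3:
F(x) = 3/4 * x^4
Apply the Fundamental Theorem of Calculus:
F(4) - F(0)
= 3/4 * 4^4 - 3/4 * 0^4
= 3/4 * (256 - 0)
= 3/4 * 256
= 192 = 192.00

192.00


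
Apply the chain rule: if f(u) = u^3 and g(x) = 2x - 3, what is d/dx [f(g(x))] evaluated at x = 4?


Using the chain rule: (f(g(x)))' = f'(g(x)) * g'(x)
First, find g(4):
g(4) = 2 * 4 - 3 = 5
Next, f'(u) = 3u^2
And g'(x) = 2
So f'(g(4)) * g'(4)
= 3 * 5^2 * 2
= 3 * 25 * 2
= 150

150


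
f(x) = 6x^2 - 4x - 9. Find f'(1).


Differentiate term by term using power and sum rules:
f(x) = 6x^2 - 4x - 9
f'(x) = 12x - 4
Substitute x = 1:
f'(1) = 12 * 1 - 4
= 12 - 4
= 8

8


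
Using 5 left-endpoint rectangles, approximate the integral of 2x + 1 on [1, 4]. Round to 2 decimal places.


Left Riemann sum uses left endpoints of each subinterval.
Interval: [1, 4], n = 5
dx = (4 - 1) / 5 = 3/5
Left endpoints: [1, 8/5, 11/5, 14/5, 17/5]
f values: [3, 21/5, 27/5, 33/5, 39/5]
Sum = dx * (sum of f values)
= 3/5 * 27
= 81/5 = 16.20

16.20


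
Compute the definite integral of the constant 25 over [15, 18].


The integral of a constant k over [a, b] equals k * (b - a).
integral from 15 to 18 of 25 dx
= 25 * (18 - 15)
= 25 * 3
= 75

75


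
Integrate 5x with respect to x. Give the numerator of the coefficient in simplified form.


Apply the power rule for integration:
integral of ax^n dx = a/(n+1) * x^(n+1) + C
integral of 5x dx
= 5/2 * x^2 + C
The coefficient in lowest terms is 5/2, and its numerator is 5

5


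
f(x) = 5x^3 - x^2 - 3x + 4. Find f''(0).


First derivative:
f'(x) = 15x^2 - 2x - 3
Second derivative:
f''(x) = 30x - 2
Substitute x = 0:
f''(0) = 30 * 0 - 2
= 0 - 2
= -2

-2


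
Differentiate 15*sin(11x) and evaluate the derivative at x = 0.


Apply the chain rule to differentiate 15*sin(11x):
d/dx [15*sin(11x)]
= 15 * cos(11x) * d/dx(11x)
= 15 * 11 * cos(11x)
= 165 * cos(11x)
Evaluate at x = 0:
= 165 * cos(0)
= 165 * 1
= 165

165


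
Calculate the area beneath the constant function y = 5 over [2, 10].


The area under a constant function y = 5 is a rectangle.
Width = 10 - 2 = 8
Height = 5
Area = width * height
= 8 * 5
= 40

40


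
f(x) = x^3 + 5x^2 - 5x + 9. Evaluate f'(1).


Differentiate f(x) = x^3 + 5x^2 - 5x + 9 term by term:
f'(x) = 3x^2 + 10x - 5
Substitute x = 1:
f'(1) = 3 * 1^2 + 10 * 1 - 5
= 3 + 10 - 5
= 8

8


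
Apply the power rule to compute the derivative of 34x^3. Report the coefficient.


We apply the power rule: d/dx [ax^n] = a*n * x^(n-1)
d/dx [34x^3]
= 34 * 3 * x^(3-1)
= 102x^2
The coefficient is 102

102


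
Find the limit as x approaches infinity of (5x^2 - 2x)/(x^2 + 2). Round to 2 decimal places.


For limits at infinity with equal-degree polynomials,
we compare leading coefficients.
Numerator leading term: 5x^2
Denominator leading term: x^2
Divide both by x^2:
lim = (5 - 2/x) / (1 + 2/x^2)
As x -> infinity, the 1/x and 1/x^2 terms vanish:
= 5/1 = 5 = 5.00

5.00


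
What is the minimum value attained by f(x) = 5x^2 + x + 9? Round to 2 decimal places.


For a quadratic f(x) = ax^2 + bx + c with a > 0, the minimum is at the vertex.
Vertex x-coordinate: x = -b/(2a)
x = -(1) / (2 * 5)
x = -1/10
Substitute back to find the minimum value:
f(-1/10) = 5 * (-1/10)^2 + 1 * (-1/10) + 9
= 1/20 - 1/10 + 9
= 179/20 = 8.95

8.95


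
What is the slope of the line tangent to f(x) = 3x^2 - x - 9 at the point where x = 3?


The slope of the tangent line equals f'(x) at the point.
f(x) = 3x^2 - x - 9
f'(x) = 6x - 1
At x = 3:
f'(3) = 6 * 3 - 1
= 18 - 1
= 17

17


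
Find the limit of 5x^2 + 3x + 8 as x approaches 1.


Since polynomials are continuous, we use direct substitution.
lim(x->1) of 5x^2 + 3x + 8
= 5 * 1^2 + 3 * 1 + 8
= 5 + 3 + 8
= 16

16


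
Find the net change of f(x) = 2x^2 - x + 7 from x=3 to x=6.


Net change = f(b) - f(a)
f(x) = 2x^2 - x + 7
Compute f(6):
f(6) = 2 * 6^2 - 1 * 6 + 7
= 72 - 6 + 7
= 73
Compute f(3):
f(3) = 2 * 3^2 - 1 * 3 + 7
= 18 - 3 + 7
= 22
Net change = 73 - 22 = 51

51


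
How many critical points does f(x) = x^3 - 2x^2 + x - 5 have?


Find where f'(x) = 0:
f(x) = x^3 - 2x^2 + x - 5
f'(x) = 3x^2 - 4x + 1
This is a quadratic in x. Use the discriminant to count real roots.
Discriminant = (-4)^2 - 4 * 3 * 1
= 16 - 12
= 4
Since discriminant > 0, f'(x) = 0 has 2 real solutions.
Number of critical points: 2

2


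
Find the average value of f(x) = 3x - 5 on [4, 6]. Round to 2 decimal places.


Average value = 1/(b-a) * integral from a to b of f(x) dx
First compute the integral of 3x - 5:
F(x) = (3/2)x^2 - 5x
F(6) = 3/2 * 36 - 5 * 6 = 24
F(4) = 3/2 * 16 - 5 * 4 = 4
Integral = 24 - 4 = 20
Average = 20 / (6 - 4) = 20 / 2
= 10 = 10.00

10.00


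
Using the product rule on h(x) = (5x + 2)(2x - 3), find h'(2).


Let u(x) = 5x + 2 and v(x) = 2x - 3
u'(x) = 5
v'(x) = 2
Product rule: h'(x) = u'(x)*v(x) + u(x)*v'(x)
= 5 * (2x - 3) + (5x + 2) * 2
At x = 2:
u(2) = 5 * 2 + 2 = 12
v(2) = 2 * 2 - 3 = 1
h'(2) = 5 * 1 + 12 * 2
= 5 + 24
= 29

29


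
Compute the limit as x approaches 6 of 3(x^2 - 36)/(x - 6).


Direct substitution gives 0/0, so we factor the numerator.
Factor: 3(x^2 - 36) = 3 * (x - 6)(x + 6)
Cancel the common factor (x - 6):
3(x^2 - 36)/(x - 6) = 3 * (x + 6)
Now substitute x = 6:
= 3 * (6 + 6) = 36

36


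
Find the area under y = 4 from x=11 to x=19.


The area under a constant function y = 4 is a rectangle.
Width = 19 - 11 = 8
Height = 4
Area = width * height
= 8 * 4
= 32

32


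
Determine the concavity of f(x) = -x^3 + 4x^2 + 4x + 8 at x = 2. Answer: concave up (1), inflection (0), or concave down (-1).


Concavity is determined by the sign of f''(x).
f(x) = -x^3 + 4x^2 + 4x + 8
f'(x) = -3x^2 + 8x + 4
f''(x) = -6x + 8
f''(2) = -6 * 2 + 8
= -12 + 8
= -4
Since f''(2) < 0, the function is concave down (-1)

-1


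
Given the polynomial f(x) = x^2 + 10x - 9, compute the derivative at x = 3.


Differentiate term by term using power and sum rules:
f(x) = x^2 + 10x - 9
f'(x) = 2x + 10
Substitute x = 3:
f'(3) = 2 * 3 + 10
= 6 + 10
= 16

16


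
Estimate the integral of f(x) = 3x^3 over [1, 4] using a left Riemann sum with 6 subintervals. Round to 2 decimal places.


Left Riemann sum uses left endpoints of each subinterval.
Interval: [1, 4], n = 6
dx = (4 - 1) / 6 = 1/2
Left endpoints: [1, 3/2, 2, 5/2, 3, 7/2]
f values: [3, 81/8, 24, 375/8, 81, 1029/8]
Sum = dx * (sum of f values)
= 1/2 * 2349/8
= 2349/16 ≈ 146.81

146.81


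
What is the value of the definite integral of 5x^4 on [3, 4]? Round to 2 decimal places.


Find the antiderivative of 5x^4:
F(x) = 5/5 * x^5
Apply the Fundamental Theorem of Calculus:
F(4) - F(3)
= 5/5 * 4^5 - 5/5 * 3^5
= 5/5 * (1024 - 243)
= 5/5 * 781
= 781 = 781.00

781.00


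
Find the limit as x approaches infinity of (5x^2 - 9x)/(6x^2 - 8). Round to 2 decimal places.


For limits at infinity with equal-degree polynomials,
we compare leading coefficients.
Numerator leading term: 5x^2
Denominator leading term: 6x^2
Divide both by x^2:
lim = (5 - 9/x) / (6 - 8/x^2)
As x -> infinity, the 1/x and 1/x^2 terms vanish:
= 5/6 ≈ 0.83

0.83


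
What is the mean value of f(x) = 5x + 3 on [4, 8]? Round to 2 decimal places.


Average value = 1/(b-a) * integral from a to b of f(x) dx
First compute the integral of 5x + 3:
F(x) = (5/2)x^2 + 3x
F(8) = 5/2 * 64 + 3 * 8 = 184
F(4) = 5/2 * 16 + 3 * 4 = 52
Integral = 184 - 52 = 132
Average = 132 / (8 - 4) = 132 / 4
= 33 = 33.00

33.00


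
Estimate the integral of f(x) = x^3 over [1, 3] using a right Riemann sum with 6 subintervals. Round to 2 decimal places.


Right Riemann sum uses right endpoints of each subinterval.
Interval: [1, 3], n = 6
dx = (3 - 1) / 6 = 1/3
Right endpoints: [4/3, 5/3, 2, 7/3, 8/3, 3]
f values: [64/27, 125/27, 8, 343/27, 512/27, 27]
Sum = dx * (sum of f values)
= 1/3 * 221/3
= 221/9 ≈ 24.56

24.56


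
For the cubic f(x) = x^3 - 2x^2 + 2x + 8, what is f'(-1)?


Differentiate f(x) = x^3 - 2x^2 + 2x + 8 term by term:
f'(x) = 3x^2 - 4x + 2
Substitute x = -1:
f'(-1) = 3 * (-1)^2 - 4 * (-1) + 2
= 3 + 4 + 2
= 9

9


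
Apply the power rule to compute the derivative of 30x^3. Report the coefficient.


We apply the power rule: d/dx [ax^n] = a*n * x^(n-1)
d/dx [30x^3]
= 30 * 3 * x^(3-1)
= 90x^2
The coefficient is 90

90


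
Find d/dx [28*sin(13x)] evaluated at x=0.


Apply the chain rule to differentiate 28*sin(13x):
d/dx [28*sin(13x)]
= 28 * cos(13x) * d/dx(13x)
= 28 * 13 * cos(13x)
= 364 * cos(13x)
Evaluate at x = 0:
= 364 * cos(0)
= 364 * 1
= 364

364


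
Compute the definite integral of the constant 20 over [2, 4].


The integral of a constant k over [a, b] equals k * (b - a).
integral from 2 to 4 of 20 dx
= 20 * (4 - 2)
= 20 * 2
= 40

40


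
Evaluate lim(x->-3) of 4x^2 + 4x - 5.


Since polynomials are continuous, we use direct substitution.
lim(x->-3) of 4x^2 + 4x - 5
= 4 * (-3)^2 + 4 * (-3) - 5
= 36 - 12 - 5
= 19

19


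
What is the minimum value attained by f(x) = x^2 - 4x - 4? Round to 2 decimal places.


For a quadratic f(x) = ax^2 + bx + c with a > 0, the minimum is at the vertex.
Vertex x-coordinate: x = -b/(2a)
x = -(-4) / (2 * 1)
x = 4/2 = 2
Substitute back to find the minimum value:
f(2) = 1 * 2^2 - 4 * 2 - 4
= 4 - 8 - 4
= -8 = -8.00

-8.00


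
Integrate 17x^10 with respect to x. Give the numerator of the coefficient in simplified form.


Apply the power rule for integration:
integral of ax^n dx = a/(n+1) * x^(n+1) + C
integral of 17x^10 dx
= 17/11 * x^11 + C
The coefficient in lowest terms is 17/11, and its numerator is 17

17


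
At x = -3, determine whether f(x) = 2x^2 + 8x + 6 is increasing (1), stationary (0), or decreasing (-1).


Compute f'(x) to determine behavior:
f'(x) = 4x + 8
f'(-3) = 4 * (-3) + 8
= -12 + 8
= -4
Since f'(-3) < 0, the function is decreasing (-1)

-1


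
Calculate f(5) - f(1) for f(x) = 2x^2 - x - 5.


Net change = f(b) - f(a)
f(x) = 2x^2 - x - 5
Compute f(5):
f(5) = 2 * 5^2 - 1 * 5 - 5
= 50 - 5 - 5
= 40
Compute f(1):
f(1) = 2 * 1^2 - 1 * 1 - 5
= 2 - 1 - 5
= -4
Net change = 40 - (-4) = 44

44


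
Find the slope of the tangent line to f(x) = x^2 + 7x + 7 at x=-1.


The slope of the tangent line equals f'(x) at the point.
f(x) = x^2 + 7x + 7
f'(x) = 2x + 7
At x = -1:
f'(-1) = 2 * (-1) + 7
= -2 + 7
= 5

5


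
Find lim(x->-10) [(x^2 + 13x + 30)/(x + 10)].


Direct substitution gives 0/0, so we factor the numerator.
Factor: (x^2 + 13x + 30) = (x + 10)(x + 3)
Cancel the common factor (x + 10):
(x^2 + 13x + 30)/(x + 10) = (x + 3)
Now substitute x = -10:
= (-10) - (-3) = -7

-7


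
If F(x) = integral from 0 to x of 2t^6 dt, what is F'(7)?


By the Fundamental Theorem of Calculus (Part 1):
If F(x) = integral from 0 to x of f(t) dt, then F'(x) = f(x)
Here f(t) = 2t^6
So F'(x) = 2x^6
Evaluate at x = 7:
F'(7) = 2 * 7^6
= 2 * 117649
= 235298

235298


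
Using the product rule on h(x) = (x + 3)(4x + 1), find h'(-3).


Let u(x) = x + 3 and v(x) = 4x + 1
u'(x) = 1
v'(x) = 4
Product rule: h'(x) = u'(x)*v(x) + u(x)*v'(x)
= 1 * (4x + 1) + (x + 3) * 4
At x = -3:
u(-3) = 1 * (-3) + 3 = 0
v(-3) = 4 * (-3) + 1 = -11
h'(-3) = 1 * (-11) + 0 * 4
= -11 + 0
= -11

-11


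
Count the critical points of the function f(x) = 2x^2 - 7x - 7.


Find where f'(x) = 0:
f'(x) = 4x - 7
Set f'(x) = 0:
4x - 7 = 0
x = 7 / 4 = 7/4
This is a linear equation in x, so there is exactly one solution.
Number of critical points: 1

1


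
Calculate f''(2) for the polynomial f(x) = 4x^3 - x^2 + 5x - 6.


First derivative:
f'(x) = 12x^2 - 2x + 5
Second derivative:
f''(x) = 24x - 2
Substitute x = 2:
f''(2) = 24 * 2 - 2
= 48 - 2
= 46

46


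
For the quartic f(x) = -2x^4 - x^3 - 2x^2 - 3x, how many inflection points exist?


Inflection points occur where f''(x) = 0 and concavity changes.
f(x) = -2x^4 - x^3 - 2x^2 - 3x
f'(x) = -8x^3 - 3x^2 - 4x - 3
f''(x) = -24x^2 - 6x - 4
This is a quadratic in x. Use the discriminant to count real roots.
Discriminant = (-6)^2 - 4 * (-24) * (-4)
= 36 - 384
= -348
Since discriminant < 0, f''(x) = 0 has no real solutions.
Number of inflection points: 0

0


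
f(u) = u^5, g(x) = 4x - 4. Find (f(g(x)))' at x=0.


Using the chain rule: (f(g(x)))' = f'(g(x)) * g'(x)
First, find g(0):
g(0) = 4 * 0 - 4 = -4
Next, f'(u) = 5u^4
And g'(x) = 4
So f'(g(0)) * g'(0)
= 5 * (-4)^4 * 4
= 5 * 256 * 4
= 5120

5120


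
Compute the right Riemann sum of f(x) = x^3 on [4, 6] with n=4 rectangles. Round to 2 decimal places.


Right Riemann sum uses right endpoints of each subinterval.
Interval: [4, 6], n = 4
dx = (6 - 4) / 4 = 1/2
Right endpoints: [9/2, 5, 11/2, 6]
f values: [729/8, 125, 1331/8, 216]
Sum = dx * (sum of f values)
= 1/2 * 1197/2
= 1197/4 = 299.25

299.25


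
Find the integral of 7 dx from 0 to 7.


The integral of a constant k over [a, b] equals k * (b - a).
integral from 0 to 7 of 7 dx
= 7 * (7 - 0)
= 7 * 7
= 49

49


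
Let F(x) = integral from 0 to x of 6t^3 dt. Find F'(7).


By the Fundamental Theorem of Calculus (Part 1):
If F(x) = integral from 0 to x of f(t) dt, then F'(x) = f(x)
Here f(t) = 6t^3
So F'(x) = 6x^3
Evaluate at x = 7:
F'(7) = 6 * 7^3
= 6 * 343
= 2058

2058


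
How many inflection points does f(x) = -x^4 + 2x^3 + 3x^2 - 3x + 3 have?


Inflection points occur where f''(x) = 0 and concavity changes.
f(x) = -x^4 + 2x^3 + 3x^2 - 3x + 3
f'(x) = -4x^3 + 6x^2 + 6x - 3
f''(x) = -12x^2 + 12x + 6
This is a quadratic in x. Use the discriminant to count real roots.
Discriminant = (12)^2 - 4 * (-12) * 6
= 144 - (-288)
= 432
Since discriminant > 0, f''(x) = 0 has 2 distinct real solutions.
A quadratic with two distinct real roots changes sign at each root, so concavity changes at both.
Number of inflection points: 2

2


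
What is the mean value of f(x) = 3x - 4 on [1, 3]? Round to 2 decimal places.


Average value = 1/(b-a) * integral from a to b of f(x) dx
First compute the integral of 3x - 4:
F(x) = (3/2)x^2 - 4x
F(3) = 3/2 * 9 - 4 * 3 = 3/2
F(1) = 3/2 * 1 - 4 * 1 = -5/2
Integral = 3/2 - (-5/2) = 4
Average = 4 / (3 - 1) = 4 / 2
= 2 = 2.00

2.00


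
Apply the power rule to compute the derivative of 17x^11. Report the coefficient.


We apply the power rule: d/dx [ax^n] = a*n * x^(n-1)
d/dx [17x^11]
= 17 * 11 * x^(11-1)
= 187x^10
The coefficient is 187

187


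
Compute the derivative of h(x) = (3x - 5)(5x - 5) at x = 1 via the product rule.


Let u(x) = 3x - 5 and v(x) = 5x - 5
u'(x) = 3
v'(x) = 5
Product rule: h'(x) = u'(x)*v(x) + u(x)*v'(x)
= 3 * (5x - 5) + (3x - 5) * 5
At x = 1:
u(1) = 3 * 1 - 5 = -2
v(1) = 5 * 1 - 5 = 0
h'(1) = 3 * 0 + (-2) * 5
= 0 - 10
= -10

-10


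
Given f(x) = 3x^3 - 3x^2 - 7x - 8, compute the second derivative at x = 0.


First derivative:
f'(x) = 9x^2 - 6x - 7
Second derivative:
f''(x) = 18x - 6
Substitute x = 0:
f''(0) = 18 * 0 - 6
= 0 - 6
= -6

-6


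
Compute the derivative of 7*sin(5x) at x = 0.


Apply the chain rule to differentiate 7*sin(5x):
d/dx [7*sin(5x)]
= 7 * cos(5x) * d/dx(5x)
= 7 * 5 * cos(5x)
= 35 * cos(5x)
Evaluate at x = 0:
= 35 * cos(0)
= 35 * 1
= 35

35


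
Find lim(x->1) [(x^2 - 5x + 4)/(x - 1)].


Direct substitution gives 0/0, so we factor the numerator.
Factor: (x^2 - 5x + 4) = (x - 1)(x - 4)
Cancel the common factor (x - 1):
(x^2 - 5x + 4)/(x - 1) = (x - 4)
Now substitute x = 1:
= (1) - (4) = -3

-3


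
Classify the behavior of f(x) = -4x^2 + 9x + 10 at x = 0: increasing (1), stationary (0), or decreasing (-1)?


Compute f'(x) to determine behavior:
f'(x) = -8x + 9
f'(0) = -8 * 0 + 9
= 0 + 9
= 9
Since f'(0) > 0, the function is increasing (1)

1


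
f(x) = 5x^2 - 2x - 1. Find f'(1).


Differentiate term by term using power and sum rules:
f(x) = 5x^2 - 2x - 1
f'(x) = 10x - 2
Substitute x = 1:
f'(1) = 10 * 1 - 2
= 10 - 2
= 8

8


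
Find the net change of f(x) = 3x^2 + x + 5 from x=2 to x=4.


Net change = f(b) - f(a)
f(x) = 3x^2 + x + 5
Compute f(4):
f(4) = 3 * 4^2 + 1 * 4 + 5
= 48 + 4 + 5
= 57
Compute f(2):
f(2) = 3 * 2^2 + 1 * 2 + 5
= 12 + 2 + 5
= 19
Net change = 57 - 19 = 38

38


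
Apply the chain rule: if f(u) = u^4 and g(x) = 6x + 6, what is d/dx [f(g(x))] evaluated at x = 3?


Using the chain rule: (f(g(x)))' = f'(g(x)) * g'(x)
First, find g(3):
g(3) = 6 * 3 + 6 = 24
Next, f'(u) = 4u^3
And g'(x) = 6
So f'(g(3)) * g'(3)
= 4 * 24^3 * 6
= 4 * 13824 * 6
= 331776

331776


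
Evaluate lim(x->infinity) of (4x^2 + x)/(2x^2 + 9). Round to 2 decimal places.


For limits at infinity with equal-degree polynomials,
we compare leading coefficients.
Numerator leading term: 4x^2
Denominator leading term: 2x^2
Divide both by x^2:
lim = (4 + 1/x) / (2 + 9/x^2)
As x -> infinity, the 1/x and 1/x^2 terms vanish:
= 4/2 = 2 = 2.00

2.00


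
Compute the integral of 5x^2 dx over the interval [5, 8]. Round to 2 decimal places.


Find the antiderivative of 5x^2:
F(x) = 5/3 * x^3
Apply the Fundamental Theorem of Calculus:
F(8) - F(5)
= 5/3 * 8^3 - 5/3 * 5^3
= 5/3 * (512 - 125)
= 5/3 * 387
= 645 = 645.00

645.00


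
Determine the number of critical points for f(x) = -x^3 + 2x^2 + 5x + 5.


Find where f'(x) = 0:
f(x) = -x^3 + 2x^2 + 5x + 5
f'(x) = -3x^2 + 4x + 5
This is a quadratic in x. Use the discriminant to count real roots.
Discriminant = (4)^2 - 4 * (-3) * 5
= 16 - (-60)
= 76
Since discriminant > 0, f'(x) = 0 has 2 real solutions.
Number of critical points: 2

2


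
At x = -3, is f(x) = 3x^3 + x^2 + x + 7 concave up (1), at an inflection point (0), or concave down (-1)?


Concavity is determined by the sign of f''(x).
f(x) = 3x^3 + x^2 + x + 7
f'(x) = 9x^2 + 2x + 1
f''(x) = 18x + 2
f''(-3) = 18 * (-3) + 2
= -54 + 2
= -52
Since f''(-3) < 0, the function is concave down (-1)

-1


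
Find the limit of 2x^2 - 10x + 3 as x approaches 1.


Since polynomials are continuous, we use direct substitution.
lim(x->1) of 2x^2 - 10x + 3
= 2 * 1^2 - 10 * 1 + 3
= 2 - 10 + 3
= -5

-5


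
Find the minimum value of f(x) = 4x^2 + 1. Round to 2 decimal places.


For a quadratic f(x) = ax^2 + bx + c with a > 0, the minimum is at the vertex.
Vertex x-coordinate: x = -b/(2a)
x = -(0) / (2 * 4)
x = 0/8 = 0
Substitute back to find the minimum value:
f(0) = 4 * 0^2 + 0 * 0 + 1
= 0 + 0 + 1
= 1 = 1.00

1.00


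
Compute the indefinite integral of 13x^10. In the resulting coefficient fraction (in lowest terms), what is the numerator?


Apply the power rule for integration:
integral of ax^n dx = a/(n+1) * x^(n+1) + C
integral of 13x^10 dx
= 13/11 * x^11 + C
The coefficient in lowest terms is 13/11, and its numerator is 13

13


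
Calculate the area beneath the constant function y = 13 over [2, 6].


The area under a constant function y = 13 is a rectangle.
Width = 6 - 2 = 4
Height = 13
Area = width * height
= 4 * 13
= 52

52


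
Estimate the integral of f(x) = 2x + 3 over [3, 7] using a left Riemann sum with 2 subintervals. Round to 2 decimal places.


Left Riemann sum uses left endpoints of each subinterval.
Interval: [3, 7], n = 2
dx = (7 - 3) / 2 = 2
Left endpoints: [3, 5]
f values: [9, 13]
Sum = dx * (sum of f values)
= 2 * 22
= 44 = 44.00

44.00


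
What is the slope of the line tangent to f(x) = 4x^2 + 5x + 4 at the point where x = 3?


The slope of the tangent line equals f'(x) at the point.
f(x) = 4x^2 + 5x + 4
f'(x) = 8x + 5
At x = 3:
f'(3) = 8 * 3 + 5
= 24 + 5
= 29

29


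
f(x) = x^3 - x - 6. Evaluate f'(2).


Differentiate f(x) = x^3 - x - 6 term by term:
f'(x) = 3x^2 - 1
Substitute x = 2:
f'(2) = 3 * 2^2 + 0 * 2 - 1
= 12 + 0 - 1
= 11

11


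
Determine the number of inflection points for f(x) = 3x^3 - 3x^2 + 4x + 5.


Inflection points occur where f''(x) = 0 and concavity changes.
f(x) = 3x^3 - 3x^2 + 4x + 5
f'(x) = 9x^2 - 6x + 4
f''(x) = 18x - 6
Set f''(x) = 0:
18x - 6 = 0
x = 6 / 18 = 1/3
Since f''(x) is linear (degree 1), it changes sign at this point.
Therefore there is exactly 1 inflection point.

1


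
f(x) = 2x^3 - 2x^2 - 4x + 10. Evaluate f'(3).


Differentiate f(x) = 2x^3 - 2x^2 - 4x + 10 term by term:
f'(x) = 6x^2 - 4x - 4
Substitute x = 3:
f'(3) = 6 * 3^2 - 4 * 3 - 4
= 54 - 12 - 4
= 38

38


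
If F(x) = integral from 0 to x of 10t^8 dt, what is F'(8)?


By the Fundamental Theorem of Calculus (Part 1):
If F(x) = integral from 0 to x of f(t) dt, then F'(x) = f(x)
Here f(t) = 10t^8
So F'(x) = 10x^8
Evaluate at x = 8:
F'(8) = 10 * 8^8
= 10 * 16777216
= 167772160

167772160


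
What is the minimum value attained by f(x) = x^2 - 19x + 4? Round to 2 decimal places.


For a quadratic f(x) = ax^2 + bx + c with a > 0, the minimum is at the vertex.
Vertex x-coordinate: x = -b/(2a)
x = -(-19) / (2 * 1)
x = 19/2
Substitute back to find the minimum value:
f(19/2) = 1 * (19/2)^2 - 19 * (19/2) + 4
= 361/4 - 361/2 + 4
= -345/4 = -86.25

-86.25


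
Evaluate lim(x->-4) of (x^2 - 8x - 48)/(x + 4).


Direct substitution gives 0/0, so we factor the numerator.
Factor: (x^2 - 8x - 48) = (x + 4)(x - 12)
Cancel the common factor (x + 4):
(x^2 - 8x - 48)/(x + 4) = (x - 12)
Now substitute x = -4:
= (-4) - (12) = -16

-16


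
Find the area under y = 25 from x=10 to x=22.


The area under a constant function y = 25 is a rectangle.
Width = 22 - 10 = 12
Height = 25
Area = width * height
= 12 * 25
= 300

300


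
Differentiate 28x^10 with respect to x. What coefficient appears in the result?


We apply the power rule: d/dx [ax^n] = a*n * x^(n-1)
d/dx [28x^10]
= 28 * 10 * x^(10-1)
= 280x^9
The coefficient is 280

280


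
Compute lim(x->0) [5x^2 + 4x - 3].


Since polynomials are continuous, we use direct substitution.
lim(x->0) of 5x^2 + 4x - 3
= 5 * 0^2 + 4 * 0 - 3
= 0 + 0 - 3
= -3

-3


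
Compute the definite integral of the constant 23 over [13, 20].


The integral of a constant k over [a, b] equals k * (b - a).
integral from 13 to 20 of 23 dx
= 23 * (20 - 13)
= 23 * 7
= 161

161


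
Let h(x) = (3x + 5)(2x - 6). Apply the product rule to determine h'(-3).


Let u(x) = 3x + 5 and v(x) = 2x - 6
u'(x) = 3
v'(x) = 2
Product rule: h'(x) = u'(x)*v(x) + u(x)*v'(x)
= 3 * (2x - 6) + (3x + 5) * 2
At x = -3:
u(-3) = 3 * (-3) + 5 = -4
v(-3) = 2 * (-3) - 6 = -12
h'(-3) = 3 * (-12) + (-4) * 2
= -36 - 8
= -44

-44


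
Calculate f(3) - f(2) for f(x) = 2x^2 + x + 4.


Net change = f(b) - f(a)
f(x) = 2x^2 + x + 4
Compute f(3):
f(3) = 2 * 3^2 + 1 * 3 + 4
= 18 + 3 + 4
= 25
Compute f(2):
f(2) = 2 * 2^2 + 1 * 2 + 4
= 8 + 2 + 4
= 14
Net change = 25 - 14 = 11

11


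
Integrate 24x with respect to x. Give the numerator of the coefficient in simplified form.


Apply the power rule for integration:
integral of ax^n dx = a/(n+1) * x^(n+1) + C
integral of 24x dx
= 24/2 * x^2 + C
= 12 * x^2 + C
The coefficient in lowest terms is 12 = 12/1, so its numerator is 12

12


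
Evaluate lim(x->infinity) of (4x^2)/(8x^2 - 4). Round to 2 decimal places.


For limits at infinity with equal-degree polynomials,
we compare leading coefficients.
Numerator leading term: 4x^2
Denominator leading term: 8x^2
Divide both by x^2:
lim = (4) / (8 - 4/x^2)
As x -> infinity, the 1/x and 1/x^2 terms vanish:
= 4/8 = 1/2 = 0.50

0.50


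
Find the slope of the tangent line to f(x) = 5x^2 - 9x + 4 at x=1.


The slope of the tangent line equals f'(x) at the point.
f(x) = 5x^2 - 9x + 4
f'(x) = 10x - 9
At x = 1:
f'(1) = 10 * 1 - 9
= 10 - 9
= 1

1


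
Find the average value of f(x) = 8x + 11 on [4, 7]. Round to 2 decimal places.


Average value = 1/(b-a) * integral from a to b of f(x) dx
First compute the integral of 8x + 11:
F(x) = 4x^2 + 11x
F(7) = 4 * 49 + 11 * 7 = 273
F(4) = 4 * 16 + 11 * 4 = 108
Integral = 273 - 108 = 165
Average = 165 / (7 - 4) = 165 / 3
= 55 = 55.00

55.00


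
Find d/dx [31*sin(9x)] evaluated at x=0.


Apply the chain rule to differentiate 31*sin(9x):
d/dx [31*sin(9x)]
= 31 * cos(9x) * d/dx(9x)
= 31 * 9 * cos(9x)
= 279 * cos(9x)
Evaluate at x = 0:
= 279 * cos(0)
= 279 * 1
= 279

279


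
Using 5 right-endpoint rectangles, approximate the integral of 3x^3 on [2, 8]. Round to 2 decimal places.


Right Riemann sum uses right endpoints of each subinterval.
Interval: [2, 8], n = 5
dx = (8 - 2) / 5 = 6/5
Right endpoints: [16/5, 22/5, 28/5, 34/5, 8]
f values: [12288/125, 31944/125, 65856/125, 117912/125, 1536]
Sum = dx * (sum of f values)
= 6/5 * 3360
= 4032 = 4032.00

4032.00


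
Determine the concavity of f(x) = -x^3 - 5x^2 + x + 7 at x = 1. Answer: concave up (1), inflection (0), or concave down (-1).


Concavity is determined by the sign of f''(x).
f(x) = -x^3 - 5x^2 + x + 7
f'(x) = -3x^2 - 10x + 1
f''(x) = -6x - 10
f''(1) = -6 * 1 - 10
= -6 - 10
= -16
Since f''(1) < 0, the function is concave down (-1)

-1


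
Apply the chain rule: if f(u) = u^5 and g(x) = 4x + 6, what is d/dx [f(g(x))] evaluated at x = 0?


Using the chain rule: (f(g(x)))' = f'(g(x)) * g'(x)
First, find g(0):
g(0) = 4 * 0 + 6 = 6
Next, f'(u) = 5u^4
And g'(x) = 4
So f'(g(0)) * g'(0)
= 5 * 6^4 * 4
= 5 * 1296 * 4
= 25920

25920


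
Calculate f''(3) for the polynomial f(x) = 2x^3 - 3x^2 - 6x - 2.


First derivative:
f'(x) = 6x^2 - 6x - 6
Second derivative:
f''(x) = 12x - 6
Substitute x = 3:
f''(3) = 12 * 3 - 6
= 36 - 6
= 30

30


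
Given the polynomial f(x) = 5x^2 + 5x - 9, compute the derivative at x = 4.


Differentiate term by term using power and sum rules:
f(x) = 5x^2 + 5x - 9
f'(x) = 10x + 5
Substitute x = 4:
f'(4) = 10 * 4 + 5
= 40 + 5
= 45

45


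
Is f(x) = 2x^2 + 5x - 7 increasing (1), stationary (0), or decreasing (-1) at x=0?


Compute f'(x) to determine behavior:
f'(x) = 4x + 5
f'(0) = 4 * 0 + 5
= 0 + 5
= 5
Since f'(0) > 0, the function is increasing (1)

1


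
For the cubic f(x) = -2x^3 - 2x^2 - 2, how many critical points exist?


Find where f'(x) = 0:
f(x) = -2x^3 - 2x^2 - 2
f'(x) = -6x^2 - 4x
This is a quadratic in x. Use the discriminant to count real roots.
Discriminant = (-4)^2 - 4 * (-6) * 0
= 16 - 0
= 16
Since discriminant > 0, f'(x) = 0 has 2 real solutions.
Number of critical points: 2

2


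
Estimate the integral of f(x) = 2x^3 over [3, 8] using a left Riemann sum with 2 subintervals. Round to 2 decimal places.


Left Riemann sum uses left endpoints of each subinterval.
Interval: [3, 8], n = 2
dx = (8 - 3) / 2 = 5/2
Left endpoints: [3, 11/2]
f values: [54, 1331/4]
Sum = dx * (sum of f values)
= 5/2 * 1547/4
= 7735/8 ≈ 966.88

966.88


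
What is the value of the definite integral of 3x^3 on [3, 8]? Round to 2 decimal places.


Find the antiderivative of 3x^3:
F(x) = 3/4 * x^4
Apply the Fundamental Theorem of Calculus:
F(8) - F(3)
= 3/4 * 8^4 - 3/4 * 3^4
= 3/4 * (4096 - 81)
= 3/4 * 4015
= 12045/4 = 3011.25

3011.25


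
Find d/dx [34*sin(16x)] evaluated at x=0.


Apply the chain rule to differentiate 34*sin(16x):
d/dx [34*sin(16x)]
= 34 * cos(16x) * d/dx(16x)
= 34 * 16 * cos(16x)
= 544 * cos(16x)
Evaluate at x = 0:
= 544 * cos(0)
= 544 * 1
= 544

544


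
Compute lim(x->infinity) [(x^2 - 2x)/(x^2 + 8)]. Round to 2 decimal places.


For limits at infinity with equal-degree polynomials,
we compare leading coefficients.
Numerator leading term: x^2
Denominator leading term: x^2
Divide both by x^2:
lim = (1 - 2/x) / (1 + 8/x^2)
As x -> infinity, the 1/x and 1/x^2 terms vanish:
= 1/1 = 1 = 1.00

1.00


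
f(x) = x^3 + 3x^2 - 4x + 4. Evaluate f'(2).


Differentiate f(x) = x^3 + 3x^2 - 4x + 4 term by term:
f'(x) = 3x^2 + 6x - 4
Substitute x = 2:
f'(2) = 3 * 2^2 + 6 * 2 - 4
= 12 + 12 - 4
= 20

20


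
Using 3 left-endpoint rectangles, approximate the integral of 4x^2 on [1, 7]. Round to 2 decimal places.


Left Riemann sum uses left endpoints of each subinterval.
Interval: [1, 7], n = 3
dx = (7 - 1) / 3 = 2
Left endpoints: [1, 3, 5]
f values: [4, 36, 100]
Sum = dx * (sum of f values)
= 2 * 140
= 280 = 280.00

280.00


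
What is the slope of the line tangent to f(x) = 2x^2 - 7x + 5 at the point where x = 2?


The slope of the tangent line equals f'(x) at the point.
f(x) = 2x^2 - 7x + 5
f'(x) = 4x - 7
At x = 2:
f'(2) = 4 * 2 - 7
= 8 - 7
= 1

1


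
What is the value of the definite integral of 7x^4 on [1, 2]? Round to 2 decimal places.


Find the antiderivative of 7x^4:
F(x) = 7/5 * x^5
Apply the Fundamental Theorem of Calculus:
F(2) - F(1)
= 7/5 * 2^5 - 7/5 * 1^5
= 7/5 * (32 - 1)
= 7/5 * 31
= 217/5 = 43.40

43.40


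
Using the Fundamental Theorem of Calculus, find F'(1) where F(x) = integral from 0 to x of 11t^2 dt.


By the Fundamental Theorem of Calculus (Part 1):
If F(x) = integral from 0 to x of f(t) dt, then F'(x) = f(x)
Here f(t) = 11t^2
So F'(x) = 11x^2
Evaluate at x = 1:
F'(1) = 11 * 1^2
= 11 * 1
= 11

11


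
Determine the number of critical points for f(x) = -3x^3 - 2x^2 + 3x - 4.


Find where f'(x) = 0:
f(x) = -3x^3 - 2x^2 + 3x - 4
f'(x) = -9x^2 - 4x + 3
This is a quadratic in x. Use the discriminant to count real roots.
Discriminant = (-4)^2 - 4 * (-9) * 3
= 16 - (-108)
= 124
Since discriminant > 0, f'(x) = 0 has 2 real solutions.
Number of critical points: 2

2
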